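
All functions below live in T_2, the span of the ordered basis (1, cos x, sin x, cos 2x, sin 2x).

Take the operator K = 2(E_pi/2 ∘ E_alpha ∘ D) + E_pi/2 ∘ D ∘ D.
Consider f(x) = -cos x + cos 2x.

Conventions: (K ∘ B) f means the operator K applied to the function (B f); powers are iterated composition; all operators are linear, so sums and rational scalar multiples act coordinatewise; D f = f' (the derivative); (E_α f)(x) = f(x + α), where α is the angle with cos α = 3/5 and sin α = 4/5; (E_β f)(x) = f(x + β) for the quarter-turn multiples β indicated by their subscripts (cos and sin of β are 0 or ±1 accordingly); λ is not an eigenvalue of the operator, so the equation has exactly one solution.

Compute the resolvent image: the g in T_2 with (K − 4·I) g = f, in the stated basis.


write g with unknown coordinates in the stated basis and equate coefficients in (K − 4·I) g = f
solving from the highest basis element down gives g = (2/13)cos x + (1/13)sin x + (6/25)cos 2x + (7/100)sin 2x
check: K g = -(5/13)cos x + (4/13)sin x + (49/25)cos 2x + (7/25)sin 2x
so K g − 4·g = -cos x + cos 2x = f ✓

the image equals g(x) = (2/13)cos x + (1/13)sin x + (6/25)cos 2x + (7/100)sin 2x


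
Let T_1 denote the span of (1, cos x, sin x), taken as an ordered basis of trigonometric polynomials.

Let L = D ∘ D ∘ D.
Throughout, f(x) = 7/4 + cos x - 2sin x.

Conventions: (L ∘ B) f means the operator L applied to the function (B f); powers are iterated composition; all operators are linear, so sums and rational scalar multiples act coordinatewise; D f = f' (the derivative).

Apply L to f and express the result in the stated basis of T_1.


the result is g(x) = 2cos x + sin x

D f = -2cos x - sin x
D D f = -cos x + 2sin x
D D D f = 2cos x + sin x


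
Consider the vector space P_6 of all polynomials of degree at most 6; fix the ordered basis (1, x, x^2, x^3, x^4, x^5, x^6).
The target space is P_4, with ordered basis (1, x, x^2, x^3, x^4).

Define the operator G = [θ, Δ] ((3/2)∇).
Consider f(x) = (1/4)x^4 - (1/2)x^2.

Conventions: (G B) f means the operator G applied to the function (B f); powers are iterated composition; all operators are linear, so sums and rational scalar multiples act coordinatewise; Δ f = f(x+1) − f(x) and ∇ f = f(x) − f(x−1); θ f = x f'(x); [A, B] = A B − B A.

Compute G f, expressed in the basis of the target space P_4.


the result is g(x) = -(9/2)x^2 - (9/2)x

∇ f = x^3 - (3/2)x^2 + 1/4
((3/2)∇) f = (3/2)x^3 - (9/4)x^2 + 3/8
Δ ((3/2)∇) f = (9/2)x^2 - 3/4
θ Δ ((3/2)∇) f = 9x^2
θ ((3/2)∇) f = (9/2)x^3 - (9/2)x^2
Δ θ ((3/2)∇) f = (27/2)x^2 + (9/2)x
[θ, Δ] ((3/2)∇) f = -(9/2)x^2 - (9/2)x


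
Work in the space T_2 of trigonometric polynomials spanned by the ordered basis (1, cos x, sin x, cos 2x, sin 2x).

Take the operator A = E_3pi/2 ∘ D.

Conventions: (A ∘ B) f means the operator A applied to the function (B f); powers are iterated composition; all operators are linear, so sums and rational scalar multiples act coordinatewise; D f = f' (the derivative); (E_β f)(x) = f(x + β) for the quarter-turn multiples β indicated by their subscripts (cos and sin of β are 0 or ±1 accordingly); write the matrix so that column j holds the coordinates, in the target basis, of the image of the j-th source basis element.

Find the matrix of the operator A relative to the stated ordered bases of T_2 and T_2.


image of 1: 0
image of cos x: cos x
image of sin x: sin x
image of cos 2x: 2sin 2x
image of sin 2x: -2cos 2x
each image's coordinates form column j of the matrix

the matrix is [[0, 0, 0, 0, 0]; [0, 1, 0, 0, 0]; [0, 0, 1, 0, 0]; [0, 0, 0, 0, -2]; [0, 0, 0, 2, 0]] (rows listed top to bottom)


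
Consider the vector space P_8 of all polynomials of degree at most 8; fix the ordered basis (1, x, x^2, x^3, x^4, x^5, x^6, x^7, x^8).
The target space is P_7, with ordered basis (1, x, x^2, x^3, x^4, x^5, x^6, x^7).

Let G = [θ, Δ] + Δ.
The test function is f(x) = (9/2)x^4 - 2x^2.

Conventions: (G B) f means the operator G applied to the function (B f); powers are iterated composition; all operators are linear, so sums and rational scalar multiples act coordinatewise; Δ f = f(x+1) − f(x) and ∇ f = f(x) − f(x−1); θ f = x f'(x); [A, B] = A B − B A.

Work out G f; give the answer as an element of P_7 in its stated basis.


the image equals g(x) = -27x^2 - 36x - 23/2

Δ f = 18x^3 + 27x^2 + 14x + 5/2
θ Δ f = 54x^3 + 54x^2 + 14x
θ f = 18x^4 - 4x^2
Δ θ f = 72x^3 + 108x^2 + 64x + 14
[θ, Δ] f = -18x^3 - 54x^2 - 50x - 14
Δ f = 18x^3 + 27x^2 + 14x + 5/2
([θ, Δ] + Δ) f = -27x^2 - 36x - 23/2


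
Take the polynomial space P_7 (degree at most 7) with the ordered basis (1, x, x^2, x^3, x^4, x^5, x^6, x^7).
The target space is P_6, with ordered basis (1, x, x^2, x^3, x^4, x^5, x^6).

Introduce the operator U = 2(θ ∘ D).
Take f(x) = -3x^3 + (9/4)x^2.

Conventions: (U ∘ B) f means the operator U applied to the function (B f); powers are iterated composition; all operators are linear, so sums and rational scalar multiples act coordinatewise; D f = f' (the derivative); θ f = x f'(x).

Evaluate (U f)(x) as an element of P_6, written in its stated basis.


D f = -9x^2 + (9/2)x
θ D f = -18x^2 + (9/2)x
(2(θ ∘ D)) f = -36x^2 + 9x

g(x) = -36x^2 + 9x


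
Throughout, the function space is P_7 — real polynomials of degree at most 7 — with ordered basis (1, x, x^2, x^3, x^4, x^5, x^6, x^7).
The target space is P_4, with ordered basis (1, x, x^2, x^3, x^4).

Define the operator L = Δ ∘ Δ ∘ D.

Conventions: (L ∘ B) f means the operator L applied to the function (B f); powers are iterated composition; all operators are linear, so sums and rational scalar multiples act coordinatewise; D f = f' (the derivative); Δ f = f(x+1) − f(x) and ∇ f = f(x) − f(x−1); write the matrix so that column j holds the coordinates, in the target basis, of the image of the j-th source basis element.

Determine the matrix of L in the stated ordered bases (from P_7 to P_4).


image of 1: 0
image of x: 0
image of x^2: 0
image of x^3: 6
image of x^4: 24x + 24
image of x^5: 60x^2 + 120x + 70
image of x^6: 120x^3 + 360x^2 + 420x + 180
image of x^7: 210x^4 + 840x^3 + 1470x^2 + 1260x + 434
each image's coordinates form column j of the matrix

the matrix is [[0, 0, 0, 6, 24, 70, 180, 434]; [0, 0, 0, 0, 24, 120, 420, 1260]; [0, 0, 0, 0, 0, 60, 360, 1470]; [0, 0, 0, 0, 0, 0, 120, 840]; [0, 0, 0, 0, 0, 0, 0, 210]] (rows listed top to bottom)


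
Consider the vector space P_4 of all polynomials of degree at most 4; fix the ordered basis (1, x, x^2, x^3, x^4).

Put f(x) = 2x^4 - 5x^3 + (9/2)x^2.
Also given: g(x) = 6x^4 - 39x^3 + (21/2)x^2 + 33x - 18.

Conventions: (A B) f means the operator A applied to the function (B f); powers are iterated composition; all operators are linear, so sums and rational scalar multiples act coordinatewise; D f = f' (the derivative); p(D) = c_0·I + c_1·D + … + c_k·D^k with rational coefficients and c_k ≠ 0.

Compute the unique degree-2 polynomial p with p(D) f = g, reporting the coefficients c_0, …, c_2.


p(D) = 3·I − 3·D − 2·D^2, i.e. c_0 = 3, c_1 = -3, c_2 = -2

D^0 f = 2x^4 - 5x^3 + (9/2)x^2
D^1 f = 8x^3 - 15x^2 + 9x
D^2 f = 24x^2 - 30x + 9
matching coefficients of g against c_0 f + c_1 Df + … from the top degree down determines the c_i
solution: c_0 = 3, c_1 = -3, c_2 = -2


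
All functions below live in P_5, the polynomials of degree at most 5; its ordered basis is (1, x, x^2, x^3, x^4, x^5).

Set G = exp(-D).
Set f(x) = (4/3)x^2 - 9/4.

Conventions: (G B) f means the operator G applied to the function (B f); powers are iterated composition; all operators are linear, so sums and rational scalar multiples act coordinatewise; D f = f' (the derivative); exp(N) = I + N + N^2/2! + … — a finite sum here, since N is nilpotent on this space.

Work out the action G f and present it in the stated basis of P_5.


the image equals g(x) = (4/3)x^2 - (8/3)x - 11/12

order-1 term: -(8/3)x
order-2 term: 4/3
the series for exp(-D) f terminates at order 2
exp(-D) f = (4/3)x^2 - (8/3)x - 11/12


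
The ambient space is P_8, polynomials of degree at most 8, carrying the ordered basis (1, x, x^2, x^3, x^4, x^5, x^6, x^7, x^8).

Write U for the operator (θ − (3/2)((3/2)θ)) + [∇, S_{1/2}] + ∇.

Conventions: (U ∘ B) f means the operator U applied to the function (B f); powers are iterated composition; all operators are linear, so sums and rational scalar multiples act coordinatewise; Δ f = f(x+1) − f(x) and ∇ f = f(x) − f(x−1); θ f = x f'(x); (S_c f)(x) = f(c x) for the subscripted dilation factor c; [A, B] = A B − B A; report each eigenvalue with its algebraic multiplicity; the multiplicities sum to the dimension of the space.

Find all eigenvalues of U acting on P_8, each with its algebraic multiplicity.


λ = -10 (multiplicity 1), λ = -35/4 (multiplicity 1), λ = -15/2 (multiplicity 1), λ = -25/4 (multiplicity 1), λ = -5 (multiplicity 1), λ = -15/4 (multiplicity 1), λ = -5/2 (multiplicity 1), λ = -5/4 (multiplicity 1), λ = 0 (multiplicity 1)

image of 1: 0
image of x: -(5/4)x + 1/2
image of x^2: -(5/2)x^2 + (3/2)x - 1/4
image of x^3: -(15/4)x^3 + (21/8)x^2 - (15/8)x + 1/8
image of x^4: -5x^4 + (15/4)x^3 - (39/8)x^2 + (9/4)x - 1/16
image of x^5: -(25/4)x^5 + (155/32)x^4 - (145/16)x^3 + (125/16)x^2 - (85/32)x + 1/32
image of x^6: -(15/2)x^6 + (189/32)x^5 - (915/64)x^4 + (285/16)x^3 - (735/64)x^2 + (99/32)x - 1/64
image of x^7: -(35/4)x^7 + (889/128)x^6 - (2625/128)x^5 + (4235/128)x^4 - (3955/128)x^3 + (2037/128)x^2 - (455/128)x + 1/128
image of x^8: -10x^8 + (255/32)x^7 - (1771/64)x^6 + (1743/32)x^5 - (8435/128)x^4 + (1575/32)x^3 - (1351/64)x^2 + (129/32)x - 1/256
the matrix is upper triangular; its diagonal is (0, -5/4, -5/2, -15/4, -5, -25/4, -15/2, -35/4, -10)
for a triangular matrix the eigenvalues are the diagonal entries, with algebraic multiplicity their repetition count


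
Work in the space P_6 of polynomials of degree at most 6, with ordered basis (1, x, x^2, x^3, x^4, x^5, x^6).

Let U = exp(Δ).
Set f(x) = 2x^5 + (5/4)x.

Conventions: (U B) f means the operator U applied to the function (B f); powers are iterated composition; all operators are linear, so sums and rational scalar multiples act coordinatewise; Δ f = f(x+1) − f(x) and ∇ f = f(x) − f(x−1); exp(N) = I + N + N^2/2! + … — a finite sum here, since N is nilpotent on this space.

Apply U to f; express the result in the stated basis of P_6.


order-1 term: 10x^4 + 20x^3 + 20x^2 + 10x + 13/4
order-2 term: 20x^3 + 60x^2 + 70x + 30
order-3 term: 20x^2 + 60x + 50
order-4 term: 10x + 20
order-5 term: 2
the series for exp(Δ) f terminates at order 5
exp(Δ) f = 2x^5 + 10x^4 + 40x^3 + 100x^2 + (605/4)x + 421/4

g(x) = 2x^5 + 10x^4 + 40x^3 + 100x^2 + (605/4)x + 421/4


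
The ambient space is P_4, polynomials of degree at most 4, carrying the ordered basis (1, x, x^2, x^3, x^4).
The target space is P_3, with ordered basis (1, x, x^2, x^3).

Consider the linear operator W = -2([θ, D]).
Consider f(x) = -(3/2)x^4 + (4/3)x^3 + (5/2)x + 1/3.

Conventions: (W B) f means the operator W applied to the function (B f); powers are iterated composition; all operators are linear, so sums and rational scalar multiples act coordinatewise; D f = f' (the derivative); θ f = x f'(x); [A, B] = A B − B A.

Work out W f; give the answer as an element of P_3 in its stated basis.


the image equals g(x) = -12x^3 + 8x^2 + 5

D f = -6x^3 + 4x^2 + 5/2
θ D f = -18x^3 + 8x^2
θ f = -6x^4 + 4x^3 + (5/2)x
D θ f = -24x^3 + 12x^2 + 5/2
[θ, D] f = 6x^3 - 4x^2 - 5/2
(-2([θ, D])) f = -12x^3 + 8x^2 + 5


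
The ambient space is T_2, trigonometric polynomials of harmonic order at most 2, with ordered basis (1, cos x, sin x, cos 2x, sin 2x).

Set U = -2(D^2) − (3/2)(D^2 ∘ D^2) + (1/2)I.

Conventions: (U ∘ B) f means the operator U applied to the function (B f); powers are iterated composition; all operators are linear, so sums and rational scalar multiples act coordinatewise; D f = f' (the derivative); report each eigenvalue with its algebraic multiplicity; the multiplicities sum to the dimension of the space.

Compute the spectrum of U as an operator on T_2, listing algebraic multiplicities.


image of 1: 1/2
image of cos x: cos x
image of sin x: sin x
image of cos 2x: -(31/2)cos 2x
image of sin 2x: -(31/2)sin 2x
the matrix is diagonal; its diagonal is (1/2, 1, 1, -31/2, -31/2)
for a triangular matrix the eigenvalues are the diagonal entries, with algebraic multiplicity their repetition count

λ = -31/2 (multiplicity 2), λ = 1/2 (multiplicity 1), λ = 1 (multiplicity 2)


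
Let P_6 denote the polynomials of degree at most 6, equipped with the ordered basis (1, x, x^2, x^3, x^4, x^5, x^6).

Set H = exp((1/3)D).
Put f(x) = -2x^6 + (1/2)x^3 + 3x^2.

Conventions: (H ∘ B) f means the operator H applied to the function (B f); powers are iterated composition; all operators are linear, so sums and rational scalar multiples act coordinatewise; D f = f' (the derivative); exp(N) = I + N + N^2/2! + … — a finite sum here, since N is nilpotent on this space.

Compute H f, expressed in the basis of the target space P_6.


order-1 term: -4x^5 + (1/2)x^2 + 2x
order-2 term: -(10/3)x^4 + (1/6)x + 1/3
order-3 term: -(40/27)x^3 + 1/54
order-4 term: -(10/27)x^2
order-5 term: -(4/81)x
order-6 term: -2/729
the series for exp((1/3)D) f terminates at order 6
exp((1/3)D) f = -2x^6 - 4x^5 - (10/3)x^4 - (53/54)x^3 + (169/54)x^2 + (343/162)x + 509/1458

the result is g(x) = -2x^6 - 4x^5 - (10/3)x^4 - (53/54)x^3 + (169/54)x^2 + (343/162)x + 509/1458


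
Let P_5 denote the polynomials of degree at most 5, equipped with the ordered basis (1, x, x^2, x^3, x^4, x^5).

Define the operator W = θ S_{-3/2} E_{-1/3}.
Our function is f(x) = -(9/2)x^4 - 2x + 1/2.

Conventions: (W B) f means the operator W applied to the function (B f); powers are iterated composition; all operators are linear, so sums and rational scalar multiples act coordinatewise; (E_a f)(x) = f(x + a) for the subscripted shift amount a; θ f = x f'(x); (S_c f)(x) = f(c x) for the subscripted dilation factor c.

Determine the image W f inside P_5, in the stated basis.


E_{-1/3} f = -(9/2)x^4 + 6x^3 - 3x^2 - (4/3)x + 10/9
S_{-3/2} E_{-1/3} f = -(729/32)x^4 - (81/4)x^3 - (27/4)x^2 + 2x + 10/9
θ S_{-3/2} E_{-1/3} f = -(729/8)x^4 - (243/4)x^3 - (27/2)x^2 + 2x

the image equals g(x) = -(729/8)x^4 - (243/4)x^3 - (27/2)x^2 + 2x


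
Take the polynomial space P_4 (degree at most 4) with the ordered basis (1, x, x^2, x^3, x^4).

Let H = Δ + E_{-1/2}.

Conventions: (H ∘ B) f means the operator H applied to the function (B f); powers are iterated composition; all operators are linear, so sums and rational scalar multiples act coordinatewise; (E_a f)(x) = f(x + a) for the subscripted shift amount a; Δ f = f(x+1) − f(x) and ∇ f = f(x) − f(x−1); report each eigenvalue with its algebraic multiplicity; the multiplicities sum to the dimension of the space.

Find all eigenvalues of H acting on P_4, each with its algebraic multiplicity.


image of 1: 1
image of x: x + 1/2
image of x^2: x^2 + x + 5/4
image of x^3: x^3 + (3/2)x^2 + (15/4)x + 7/8
image of x^4: x^4 + 2x^3 + (15/2)x^2 + (7/2)x + 17/16
the matrix is upper triangular; its diagonal is (1, 1, 1, 1, 1)
for a triangular matrix the eigenvalues are the diagonal entries, with algebraic multiplicity their repetition count

λ = 1 (multiplicity 5)


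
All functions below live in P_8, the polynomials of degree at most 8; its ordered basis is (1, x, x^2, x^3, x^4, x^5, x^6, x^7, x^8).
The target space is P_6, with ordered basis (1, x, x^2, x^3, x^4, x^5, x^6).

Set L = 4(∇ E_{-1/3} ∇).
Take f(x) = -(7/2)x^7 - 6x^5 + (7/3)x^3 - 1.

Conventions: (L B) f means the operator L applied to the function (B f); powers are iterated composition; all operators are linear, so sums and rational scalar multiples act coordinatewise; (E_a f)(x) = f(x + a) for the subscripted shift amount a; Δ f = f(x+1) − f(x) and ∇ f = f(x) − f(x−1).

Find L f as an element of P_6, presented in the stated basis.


g(x) = -588x^5 + 3920x^4 - (35740/3)x^3 + (178000/9)x^2 - (471380/27)x + 522064/81

∇ f = -(49/2)x^6 + (147/2)x^5 - (305/2)x^4 + (365/2)x^3 - (253/2)x^2 + (95/2)x - 43/6
E_{-1/3} ∇ f = -(49/2)x^6 + (245/2)x^5 - (1895/6)x^4 + (26225/54)x^3 - (23891/54)x^2 + (35705/162)x - 67117/1458
∇ (E_{-1/3} ∇) f = -147x^5 + 980x^4 - (8935/3)x^3 + (44500/9)x^2 - (117845/27)x + 130516/81
(4(∇ E_{-1/3} ∇)) f = -588x^5 + 3920x^4 - (35740/3)x^3 + (178000/9)x^2 - (471380/27)x + 522064/81


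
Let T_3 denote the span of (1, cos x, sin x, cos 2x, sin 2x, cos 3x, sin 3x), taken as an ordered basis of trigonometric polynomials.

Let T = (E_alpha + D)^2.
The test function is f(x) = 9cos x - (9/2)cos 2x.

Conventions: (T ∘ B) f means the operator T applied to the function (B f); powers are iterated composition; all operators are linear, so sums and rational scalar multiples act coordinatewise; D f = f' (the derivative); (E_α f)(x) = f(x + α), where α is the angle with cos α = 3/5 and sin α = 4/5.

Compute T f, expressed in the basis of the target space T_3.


the image equals g(x) = -(648/25)cos x - (486/25)sin x + (48843/1250)cos 2x - (4662/625)sin 2x

E_alpha f = (27/5)cos x - (36/5)sin x + (63/50)cos 2x + (108/25)sin 2x
D f = -9sin x + 9sin 2x
(E_alpha + D) f = (27/5)cos x - (81/5)sin x + (63/50)cos 2x + (333/25)sin 2x
E_alpha (E_alpha + D) f = -(243/25)cos x - (351/25)sin x + (15543/1250)cos 2x - (3087/625)sin 2x
D (E_alpha + D) f = -(81/5)cos x - (27/5)sin x + (666/25)cos 2x - (63/25)sin 2x
(E_alpha + D) (E_alpha + D) f = -(648/25)cos x - (486/25)sin x + (48843/1250)cos 2x - (4662/625)sin 2x


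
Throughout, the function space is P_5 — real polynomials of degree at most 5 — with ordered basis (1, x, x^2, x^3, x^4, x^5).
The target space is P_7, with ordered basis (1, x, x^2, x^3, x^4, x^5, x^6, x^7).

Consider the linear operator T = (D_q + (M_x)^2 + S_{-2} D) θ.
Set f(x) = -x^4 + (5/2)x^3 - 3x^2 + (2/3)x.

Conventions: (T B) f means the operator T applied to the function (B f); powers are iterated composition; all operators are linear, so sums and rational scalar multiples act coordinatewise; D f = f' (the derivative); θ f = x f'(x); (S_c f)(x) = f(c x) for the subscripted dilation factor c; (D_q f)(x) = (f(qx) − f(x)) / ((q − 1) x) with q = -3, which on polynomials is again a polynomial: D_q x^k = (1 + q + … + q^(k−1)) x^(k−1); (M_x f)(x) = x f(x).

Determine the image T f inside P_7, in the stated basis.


the image equals g(x) = -4x^6 + (15/2)x^5 - 6x^4 + (626/3)x^3 + (285/2)x^2 + 36x + 4/3

θ f = -4x^4 + (15/2)x^3 - 6x^2 + (2/3)x
D_q θ f = 80x^3 + (105/2)x^2 + 12x + 2/3
M_x θ f = -4x^5 + (15/2)x^4 - 6x^3 + (2/3)x^2
M_x M_x θ f = -4x^6 + (15/2)x^5 - 6x^4 + (2/3)x^3
D θ f = -16x^3 + (45/2)x^2 - 12x + 2/3
S_{-2} D θ f = 128x^3 + 90x^2 + 24x + 2/3
(D_q + (M_x)^2 + S_{-2} D) θ f = -4x^6 + (15/2)x^5 - 6x^4 + (626/3)x^3 + (285/2)x^2 + 36x + 4/3


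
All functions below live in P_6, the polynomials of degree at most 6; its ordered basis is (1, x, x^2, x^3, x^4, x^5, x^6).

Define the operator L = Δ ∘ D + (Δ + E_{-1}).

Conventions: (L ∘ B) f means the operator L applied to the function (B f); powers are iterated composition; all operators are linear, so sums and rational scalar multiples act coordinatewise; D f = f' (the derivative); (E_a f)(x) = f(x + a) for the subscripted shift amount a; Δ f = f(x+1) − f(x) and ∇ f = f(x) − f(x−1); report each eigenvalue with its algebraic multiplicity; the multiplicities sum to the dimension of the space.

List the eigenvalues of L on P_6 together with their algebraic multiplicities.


λ = 1 (multiplicity 7)

image of 1: 1
image of x: x
image of x^2: x^2 + 4
image of x^3: x^3 + 12x + 3
image of x^4: x^4 + 24x^2 + 12x + 6
image of x^5: x^5 + 40x^3 + 30x^2 + 30x + 5
image of x^6: x^6 + 60x^4 + 60x^3 + 90x^2 + 30x + 8
the matrix is upper triangular; its diagonal is (1, 1, 1, 1, 1, 1, 1)
for a triangular matrix the eigenvalues are the diagonal entries, with algebraic multiplicity their repetition count


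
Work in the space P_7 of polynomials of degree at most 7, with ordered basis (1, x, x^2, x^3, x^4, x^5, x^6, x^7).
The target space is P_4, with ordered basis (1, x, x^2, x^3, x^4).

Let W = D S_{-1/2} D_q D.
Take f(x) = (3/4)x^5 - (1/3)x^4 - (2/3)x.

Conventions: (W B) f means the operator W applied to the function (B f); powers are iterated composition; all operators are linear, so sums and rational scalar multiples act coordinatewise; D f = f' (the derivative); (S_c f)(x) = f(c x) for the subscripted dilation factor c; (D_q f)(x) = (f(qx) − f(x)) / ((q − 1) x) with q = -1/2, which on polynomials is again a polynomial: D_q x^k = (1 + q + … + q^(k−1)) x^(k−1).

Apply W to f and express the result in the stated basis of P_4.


the image equals g(x) = -(225/256)x^2 - (1/2)x

D f = (15/4)x^4 - (4/3)x^3 - 2/3
D_q D f = (75/32)x^3 - x^2
S_{-1/2} (D_q D) f = -(75/256)x^3 - (1/4)x^2
D S_{-1/2} (D_q D) f = -(225/256)x^2 - (1/2)x


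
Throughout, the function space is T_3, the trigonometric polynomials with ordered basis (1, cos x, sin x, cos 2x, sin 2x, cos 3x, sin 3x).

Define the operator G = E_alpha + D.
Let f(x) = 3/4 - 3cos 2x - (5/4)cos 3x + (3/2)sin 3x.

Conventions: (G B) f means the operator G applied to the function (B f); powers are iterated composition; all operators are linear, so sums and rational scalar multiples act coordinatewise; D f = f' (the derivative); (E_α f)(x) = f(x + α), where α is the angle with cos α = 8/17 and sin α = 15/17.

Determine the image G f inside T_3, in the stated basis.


E_alpha f = 3/4 + (483/289)cos 2x + (720/289)sin 2x + (10735/9826)cos 3x - (31803/19652)sin 3x
D f = 6sin 2x + (9/2)cos 3x + (15/4)sin 3x
(E_alpha + D) f = 3/4 + (483/289)cos 2x + (2454/289)sin 2x + (27476/4913)cos 3x + (10473/4913)sin 3x

the image equals g(x) = 3/4 + (483/289)cos 2x + (2454/289)sin 2x + (27476/4913)cos 3x + (10473/4913)sin 3x


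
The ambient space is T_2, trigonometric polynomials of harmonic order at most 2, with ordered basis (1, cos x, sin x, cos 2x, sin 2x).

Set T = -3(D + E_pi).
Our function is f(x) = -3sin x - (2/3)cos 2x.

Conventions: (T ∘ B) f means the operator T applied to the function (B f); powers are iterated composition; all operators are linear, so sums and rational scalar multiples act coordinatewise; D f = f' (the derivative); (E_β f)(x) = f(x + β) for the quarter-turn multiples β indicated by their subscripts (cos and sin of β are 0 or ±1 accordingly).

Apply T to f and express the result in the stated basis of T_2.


the result is g(x) = 9cos x - 9sin x + 2cos 2x - 4sin 2x

D f = -3cos x + (4/3)sin 2x
E_pi f = 3sin x - (2/3)cos 2x
(D + E_pi) f = -3cos x + 3sin x - (2/3)cos 2x + (4/3)sin 2x
(-3(D + E_pi)) f = 9cos x - 9sin x + 2cos 2x - 4sin 2x


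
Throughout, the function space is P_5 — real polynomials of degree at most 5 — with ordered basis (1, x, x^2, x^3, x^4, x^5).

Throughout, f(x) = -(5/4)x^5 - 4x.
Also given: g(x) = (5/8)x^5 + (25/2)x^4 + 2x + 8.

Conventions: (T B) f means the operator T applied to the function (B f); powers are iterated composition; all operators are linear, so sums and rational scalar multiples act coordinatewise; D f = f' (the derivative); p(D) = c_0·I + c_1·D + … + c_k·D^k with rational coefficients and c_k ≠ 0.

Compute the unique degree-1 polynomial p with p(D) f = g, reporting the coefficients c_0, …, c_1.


c_0 = -1/2, c_1 = -2

D^0 f = -(5/4)x^5 - 4x
D^1 f = -(25/4)x^4 - 4
matching coefficients of g against c_0 f + c_1 Df + … from the top degree down determines the c_i
solution: c_0 = -1/2, c_1 = -2


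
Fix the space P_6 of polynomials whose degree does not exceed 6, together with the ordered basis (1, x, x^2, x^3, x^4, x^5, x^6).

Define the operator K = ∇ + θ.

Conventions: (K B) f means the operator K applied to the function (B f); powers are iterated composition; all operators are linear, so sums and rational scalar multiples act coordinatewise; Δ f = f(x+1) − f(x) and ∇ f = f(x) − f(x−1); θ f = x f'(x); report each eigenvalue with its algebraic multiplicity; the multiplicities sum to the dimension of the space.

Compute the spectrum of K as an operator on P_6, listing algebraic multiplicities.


λ = 0 (multiplicity 1), λ = 1 (multiplicity 1), λ = 2 (multiplicity 1), λ = 3 (multiplicity 1), λ = 4 (multiplicity 1), λ = 5 (multiplicity 1), λ = 6 (multiplicity 1)

image of 1: 0
image of x: x + 1
image of x^2: 2x^2 + 2x - 1
image of x^3: 3x^3 + 3x^2 - 3x + 1
image of x^4: 4x^4 + 4x^3 - 6x^2 + 4x - 1
image of x^5: 5x^5 + 5x^4 - 10x^3 + 10x^2 - 5x + 1
image of x^6: 6x^6 + 6x^5 - 15x^4 + 20x^3 - 15x^2 + 6x - 1
the matrix is upper triangular; its diagonal is (0, 1, 2, 3, 4, 5, 6)
for a triangular matrix the eigenvalues are the diagonal entries, with algebraic multiplicity their repetition count


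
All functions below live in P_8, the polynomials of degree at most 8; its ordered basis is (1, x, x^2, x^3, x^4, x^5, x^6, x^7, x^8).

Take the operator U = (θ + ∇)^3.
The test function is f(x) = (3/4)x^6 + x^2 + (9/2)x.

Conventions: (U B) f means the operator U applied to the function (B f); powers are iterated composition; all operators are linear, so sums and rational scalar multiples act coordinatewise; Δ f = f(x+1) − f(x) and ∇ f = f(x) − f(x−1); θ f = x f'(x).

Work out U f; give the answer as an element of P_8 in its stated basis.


θ f = (9/2)x^6 + 2x^2 + (9/2)x
∇ f = (9/2)x^5 - (45/4)x^4 + 15x^3 - (45/4)x^2 + (13/2)x + 11/4
(θ + ∇) f = (9/2)x^6 + (9/2)x^5 - (45/4)x^4 + 15x^3 - (37/4)x^2 + 11x + 11/4
θ (θ + ∇) f = 27x^6 + (45/2)x^5 - 45x^4 + 45x^3 - (37/2)x^2 + 11x
∇ (θ + ∇) f = 27x^5 - 45x^4 + 90x^2 - 104x + 93/2
(θ + ∇) (θ + ∇) f = 27x^6 + (99/2)x^5 - 90x^4 + 45x^3 + (143/2)x^2 - 93x + 93/2
θ (θ + ∇) (θ + ∇) f = 162x^6 + (495/2)x^5 - 360x^4 + 135x^3 + 143x^2 - 93x
∇ (θ + ∇) (θ + ∇) f = 162x^5 - (315/2)x^4 - 315x^3 + 765x^2 - (875/2)x - 7
(θ + ∇) (θ + ∇) (θ + ∇) f = 162x^6 + (819/2)x^5 - (1035/2)x^4 - 180x^3 + 908x^2 - (1061/2)x - 7

g(x) = 162x^6 + (819/2)x^5 - (1035/2)x^4 - 180x^3 + 908x^2 - (1061/2)x - 7


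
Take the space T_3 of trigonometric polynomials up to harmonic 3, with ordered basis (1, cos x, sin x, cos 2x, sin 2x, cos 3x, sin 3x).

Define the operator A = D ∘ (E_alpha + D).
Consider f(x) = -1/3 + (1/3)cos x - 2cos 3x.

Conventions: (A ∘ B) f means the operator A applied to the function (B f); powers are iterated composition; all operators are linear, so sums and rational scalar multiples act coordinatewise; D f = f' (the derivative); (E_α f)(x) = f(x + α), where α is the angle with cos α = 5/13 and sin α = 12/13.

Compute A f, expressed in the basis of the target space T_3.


E_alpha f = -1/3 + (5/39)cos x - (4/13)sin x + (4070/2197)cos 3x - (1656/2197)sin 3x
D f = -(1/3)sin x + 6sin 3x
(E_alpha + D) f = -1/3 + (5/39)cos x - (25/39)sin x + (4070/2197)cos 3x + (11526/2197)sin 3x
D (E_alpha + D) f = -(25/39)cos x - (5/39)sin x + (34578/2197)cos 3x - (12210/2197)sin 3x

g(x) = -(25/39)cos x - (5/39)sin x + (34578/2197)cos 3x - (12210/2197)sin 3x


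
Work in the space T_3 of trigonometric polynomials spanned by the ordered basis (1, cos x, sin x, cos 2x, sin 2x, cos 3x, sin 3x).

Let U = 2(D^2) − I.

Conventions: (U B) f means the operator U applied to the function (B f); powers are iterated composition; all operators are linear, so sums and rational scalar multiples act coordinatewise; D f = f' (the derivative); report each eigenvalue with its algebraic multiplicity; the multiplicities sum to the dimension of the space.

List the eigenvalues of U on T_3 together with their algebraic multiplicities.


image of 1: -1
image of cos x: -3cos x
image of sin x: -3sin x
image of cos 2x: -9cos 2x
image of sin 2x: -9sin 2x
image of cos 3x: -19cos 3x
image of sin 3x: -19sin 3x
the matrix is diagonal; its diagonal is (-1, -3, -3, -9, -9, -19, -19)
for a triangular matrix the eigenvalues are the diagonal entries, with algebraic multiplicity their repetition count

λ = -19 (multiplicity 2), λ = -9 (multiplicity 2), λ = -3 (multiplicity 2), λ = -1 (multiplicity 1)


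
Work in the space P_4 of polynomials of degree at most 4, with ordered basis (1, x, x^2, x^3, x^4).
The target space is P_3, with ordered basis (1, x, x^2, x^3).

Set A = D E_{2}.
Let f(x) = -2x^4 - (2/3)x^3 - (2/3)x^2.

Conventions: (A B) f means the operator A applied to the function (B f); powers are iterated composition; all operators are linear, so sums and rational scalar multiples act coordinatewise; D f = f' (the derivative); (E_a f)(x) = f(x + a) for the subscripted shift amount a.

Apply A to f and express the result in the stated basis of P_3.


E_{2} f = -2x^4 - (50/3)x^3 - (158/3)x^2 - (224/3)x - 40
D E_{2} f = -8x^3 - 50x^2 - (316/3)x - 224/3

the image equals g(x) = -8x^3 - 50x^2 - (316/3)x - 224/3


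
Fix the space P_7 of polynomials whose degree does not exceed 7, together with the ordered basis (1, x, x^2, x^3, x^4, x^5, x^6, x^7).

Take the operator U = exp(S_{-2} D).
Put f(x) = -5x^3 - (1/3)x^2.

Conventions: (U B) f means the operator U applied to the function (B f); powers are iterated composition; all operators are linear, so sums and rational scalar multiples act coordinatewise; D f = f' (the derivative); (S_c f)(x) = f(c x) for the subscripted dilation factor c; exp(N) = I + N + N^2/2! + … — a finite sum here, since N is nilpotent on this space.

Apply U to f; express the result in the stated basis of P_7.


g(x) = -5x^3 - (181/3)x^2 + (364/3)x + 122/3

order-1 term: -60x^2 + (4/3)x
order-2 term: 120x + 2/3
order-3 term: 40
the series for exp(S_{-2} D) f terminates at order 3
exp(S_{-2} D) f = -5x^3 - (181/3)x^2 + (364/3)x + 122/3


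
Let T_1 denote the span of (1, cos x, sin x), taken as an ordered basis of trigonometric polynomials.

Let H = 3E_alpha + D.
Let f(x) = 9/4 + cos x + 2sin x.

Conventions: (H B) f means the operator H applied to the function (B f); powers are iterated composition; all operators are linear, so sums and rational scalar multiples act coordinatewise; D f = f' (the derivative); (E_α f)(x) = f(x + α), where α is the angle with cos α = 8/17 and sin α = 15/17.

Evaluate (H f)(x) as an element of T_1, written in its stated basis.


g(x) = 27/4 + (148/17)cos x - (14/17)sin x

E_alpha f = 9/4 + (38/17)cos x + (1/17)sin x
(3E_alpha) f = 27/4 + (114/17)cos x + (3/17)sin x
D f = 2cos x - sin x
(3E_alpha + D) f = 27/4 + (148/17)cos x - (14/17)sin x


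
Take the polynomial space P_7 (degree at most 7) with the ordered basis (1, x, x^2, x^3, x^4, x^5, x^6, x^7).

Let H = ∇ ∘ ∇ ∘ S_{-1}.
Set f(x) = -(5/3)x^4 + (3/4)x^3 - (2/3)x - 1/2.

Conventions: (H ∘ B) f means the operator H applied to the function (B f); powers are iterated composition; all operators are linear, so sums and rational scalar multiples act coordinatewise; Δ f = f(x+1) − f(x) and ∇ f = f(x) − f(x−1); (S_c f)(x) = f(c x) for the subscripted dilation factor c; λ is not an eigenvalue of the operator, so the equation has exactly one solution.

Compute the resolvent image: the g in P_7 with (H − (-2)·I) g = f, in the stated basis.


the image equals g(x) = -(5/6)x^4 + (3/8)x^3 + 5x^2 - (221/24)x - 13/24

write g with unknown coordinates in the stated basis and equate coefficients in (H − (-2)·I) g = f
solving from the highest basis element down gives g = -(5/6)x^4 + (3/8)x^3 + 5x^2 - (221/24)x - 13/24
check: H g = -10x^2 + (71/4)x + 7/12
so H g − (-2)·g = -(5/3)x^4 + (3/4)x^3 - (2/3)x - 1/2 = f ✓


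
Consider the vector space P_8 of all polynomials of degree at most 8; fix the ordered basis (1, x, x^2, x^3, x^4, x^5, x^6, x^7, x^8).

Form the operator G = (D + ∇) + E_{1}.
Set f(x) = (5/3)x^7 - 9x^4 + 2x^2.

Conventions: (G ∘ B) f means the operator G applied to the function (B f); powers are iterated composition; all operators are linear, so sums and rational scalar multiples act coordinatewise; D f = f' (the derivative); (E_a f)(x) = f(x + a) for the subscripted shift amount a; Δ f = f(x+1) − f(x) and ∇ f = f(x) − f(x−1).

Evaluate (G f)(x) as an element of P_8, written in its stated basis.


D f = (35/3)x^6 - 36x^3 + 4x
∇ f = (35/3)x^6 - 35x^5 + (175/3)x^4 - (283/3)x^3 + 89x^2 - (131/3)x + 26/3
(D + ∇) f = (70/3)x^6 - 35x^5 + (175/3)x^4 - (391/3)x^3 + 89x^2 - (119/3)x + 26/3
E_{1} f = (5/3)x^7 + (35/3)x^6 + 35x^5 + (148/3)x^4 + (67/3)x^3 - 17x^2 - (61/3)x - 16/3
((D + ∇) + E_{1}) f = (5/3)x^7 + 35x^6 + (323/3)x^4 - 108x^3 + 72x^2 - 60x + 10/3

g(x) = (5/3)x^7 + 35x^6 + (323/3)x^4 - 108x^3 + 72x^2 - 60x + 10/3


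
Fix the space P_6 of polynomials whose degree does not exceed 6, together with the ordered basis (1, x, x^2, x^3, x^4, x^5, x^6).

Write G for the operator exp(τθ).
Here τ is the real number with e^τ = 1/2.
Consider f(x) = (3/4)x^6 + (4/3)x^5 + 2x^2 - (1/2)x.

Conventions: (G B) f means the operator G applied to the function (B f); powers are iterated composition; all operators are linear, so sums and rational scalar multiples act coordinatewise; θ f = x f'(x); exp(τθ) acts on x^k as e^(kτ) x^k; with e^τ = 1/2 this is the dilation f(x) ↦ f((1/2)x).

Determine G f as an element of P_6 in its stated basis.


exp(τθ) x^k = e^(kτ) x^k; with e^τ = 1/2 this sends x^k to (1/2)^k x^k
x ↦ 1/2 x
x^2 ↦ 1/4 x^2
x^5 ↦ 1/32 x^5
x^6 ↦ 1/64 x^6
applying this coordinatewise to f: exp(τθ) f = (3/256)x^6 + (1/24)x^5 + (1/2)x^2 - (1/4)x

g(x) = (3/256)x^6 + (1/24)x^5 + (1/2)x^2 - (1/4)x


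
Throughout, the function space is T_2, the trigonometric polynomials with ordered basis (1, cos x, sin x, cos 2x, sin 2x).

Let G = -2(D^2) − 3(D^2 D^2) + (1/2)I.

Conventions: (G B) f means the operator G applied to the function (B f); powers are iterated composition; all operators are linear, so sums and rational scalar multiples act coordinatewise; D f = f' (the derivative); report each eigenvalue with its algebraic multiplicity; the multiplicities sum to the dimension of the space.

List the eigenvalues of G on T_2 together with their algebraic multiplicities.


image of 1: 1/2
image of cos x: -(1/2)cos x
image of sin x: -(1/2)sin x
image of cos 2x: -(79/2)cos 2x
image of sin 2x: -(79/2)sin 2x
the matrix is diagonal; its diagonal is (1/2, -1/2, -1/2, -79/2, -79/2)
for a triangular matrix the eigenvalues are the diagonal entries, with algebraic multiplicity their repetition count

λ = -79/2 (multiplicity 2), λ = -1/2 (multiplicity 2), λ = 1/2 (multiplicity 1)


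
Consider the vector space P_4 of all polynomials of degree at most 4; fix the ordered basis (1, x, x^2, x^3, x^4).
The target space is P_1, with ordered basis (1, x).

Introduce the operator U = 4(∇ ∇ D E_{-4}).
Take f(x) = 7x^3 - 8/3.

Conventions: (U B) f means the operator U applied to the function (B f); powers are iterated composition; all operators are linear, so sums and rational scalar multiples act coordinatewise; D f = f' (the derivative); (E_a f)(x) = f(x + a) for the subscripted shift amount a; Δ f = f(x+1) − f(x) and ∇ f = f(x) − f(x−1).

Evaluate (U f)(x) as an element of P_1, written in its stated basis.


the image equals g(x) = 168

E_{-4} f = 7x^3 - 84x^2 + 336x - 1352/3
D E_{-4} f = 21x^2 - 168x + 336
∇ D E_{-4} f = 42x - 189
∇ (∇ D E_{-4}) f = 42
(4(∇ ∇ D E_{-4})) f = 168


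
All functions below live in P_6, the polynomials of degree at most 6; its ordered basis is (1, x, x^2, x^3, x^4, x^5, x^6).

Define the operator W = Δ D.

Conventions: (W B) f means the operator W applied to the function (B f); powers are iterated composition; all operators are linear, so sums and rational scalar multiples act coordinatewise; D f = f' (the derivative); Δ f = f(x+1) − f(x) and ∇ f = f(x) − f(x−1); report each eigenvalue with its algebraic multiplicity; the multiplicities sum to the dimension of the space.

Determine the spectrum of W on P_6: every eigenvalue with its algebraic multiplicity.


image of 1: 0
image of x: 0
image of x^2: 2
image of x^3: 6x + 3
image of x^4: 12x^2 + 12x + 4
image of x^5: 20x^3 + 30x^2 + 20x + 5
image of x^6: 30x^4 + 60x^3 + 60x^2 + 30x + 6
the matrix is upper triangular; its diagonal is (0, 0, 0, 0, 0, 0, 0)
for a triangular matrix the eigenvalues are the diagonal entries, with algebraic multiplicity their repetition count

λ = 0 (multiplicity 7)


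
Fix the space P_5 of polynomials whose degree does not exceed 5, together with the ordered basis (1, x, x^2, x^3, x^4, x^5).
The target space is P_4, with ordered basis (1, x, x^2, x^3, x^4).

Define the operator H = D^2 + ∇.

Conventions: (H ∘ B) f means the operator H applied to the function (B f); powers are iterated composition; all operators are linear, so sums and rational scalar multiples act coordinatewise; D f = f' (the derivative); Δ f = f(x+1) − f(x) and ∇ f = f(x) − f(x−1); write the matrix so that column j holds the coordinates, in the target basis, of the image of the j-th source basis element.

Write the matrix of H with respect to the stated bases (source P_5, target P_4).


the matrix is [[0, 1, 1, 1, -1, 1]; [0, 0, 2, 3, 4, -5]; [0, 0, 0, 3, 6, 10]; [0, 0, 0, 0, 4, 10]; [0, 0, 0, 0, 0, 5]] (rows listed top to bottom)

image of 1: 0
image of x: 1
image of x^2: 2x + 1
image of x^3: 3x^2 + 3x + 1
image of x^4: 4x^3 + 6x^2 + 4x - 1
image of x^5: 5x^4 + 10x^3 + 10x^2 - 5x + 1
each image's coordinates form column j of the matrix


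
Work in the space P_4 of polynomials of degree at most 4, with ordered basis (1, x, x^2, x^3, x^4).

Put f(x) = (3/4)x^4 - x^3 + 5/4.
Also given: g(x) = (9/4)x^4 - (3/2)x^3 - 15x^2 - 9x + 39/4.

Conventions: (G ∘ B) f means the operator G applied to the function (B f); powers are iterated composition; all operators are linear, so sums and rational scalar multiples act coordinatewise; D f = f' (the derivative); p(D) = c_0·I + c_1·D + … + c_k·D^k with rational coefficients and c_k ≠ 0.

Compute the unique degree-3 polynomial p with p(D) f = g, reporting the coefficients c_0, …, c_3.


p(D) = 3·I + (1/2)·D − (3/2)·D^2 − D^3, i.e. c_0 = 3, c_1 = 1/2, c_2 = -3/2, c_3 = -1

D^0 f = (3/4)x^4 - x^3 + 5/4
D^1 f = 3x^3 - 3x^2
D^2 f = 9x^2 - 6x
D^3 f = 18x - 6
matching coefficients of g against c_0 f + c_1 Df + … from the top degree down determines the c_i
solution: c_0 = 3, c_1 = 1/2, c_2 = -3/2, c_3 = -1


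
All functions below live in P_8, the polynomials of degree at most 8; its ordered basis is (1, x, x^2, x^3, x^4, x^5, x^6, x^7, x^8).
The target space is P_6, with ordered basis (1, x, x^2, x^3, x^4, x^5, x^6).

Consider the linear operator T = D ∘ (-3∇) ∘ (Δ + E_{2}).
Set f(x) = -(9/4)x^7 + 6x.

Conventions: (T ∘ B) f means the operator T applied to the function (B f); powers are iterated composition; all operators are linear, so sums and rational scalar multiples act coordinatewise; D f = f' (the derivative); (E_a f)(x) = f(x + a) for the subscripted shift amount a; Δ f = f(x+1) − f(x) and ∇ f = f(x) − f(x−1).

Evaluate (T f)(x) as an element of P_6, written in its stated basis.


the result is g(x) = (567/2)x^5 + (14175/4)x^4 + 6615x^3 + (48195/4)x^2 + (17577/2)x + 12285/4

Δ f = -(63/4)x^6 - (189/4)x^5 - (315/4)x^4 - (315/4)x^3 - (189/4)x^2 - (63/4)x + 15/4
E_{2} f = -(9/4)x^7 - (63/2)x^6 - 189x^5 - 630x^4 - 1260x^3 - 1512x^2 - 1002x - 276
(Δ + E_{2}) f = -(9/4)x^7 - (189/4)x^6 - (945/4)x^5 - (2835/4)x^4 - (5355/4)x^3 - (6237/4)x^2 - (4071/4)x - 1089/4
∇ (Δ + E_{2}) f = -(63/4)x^6 - (945/4)x^5 - (2205/4)x^4 - (5355/4)x^3 - (5859/4)x^2 - (4095/4)x - 1119/4
(-3∇) (Δ + E_{2}) f = (189/4)x^6 + (2835/4)x^5 + (6615/4)x^4 + (16065/4)x^3 + (17577/4)x^2 + (12285/4)x + 3357/4
D (-3∇) (Δ + E_{2}) f = (567/2)x^5 + (14175/4)x^4 + 6615x^3 + (48195/4)x^2 + (17577/2)x + 12285/4


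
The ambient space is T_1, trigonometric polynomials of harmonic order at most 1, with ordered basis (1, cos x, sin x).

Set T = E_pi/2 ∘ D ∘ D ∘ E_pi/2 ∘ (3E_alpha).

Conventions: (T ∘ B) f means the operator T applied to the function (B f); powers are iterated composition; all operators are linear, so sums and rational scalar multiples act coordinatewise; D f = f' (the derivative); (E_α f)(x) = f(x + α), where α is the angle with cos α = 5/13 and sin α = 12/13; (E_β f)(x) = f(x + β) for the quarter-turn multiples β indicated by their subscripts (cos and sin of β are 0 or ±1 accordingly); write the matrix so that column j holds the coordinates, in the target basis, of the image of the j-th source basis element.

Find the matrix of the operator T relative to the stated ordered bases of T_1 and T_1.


the matrix is [[0, 0, 0]; [0, 15/13, 36/13]; [0, -36/13, 15/13]] (rows listed top to bottom)

image of 1: 0
image of cos x: (15/13)cos x - (36/13)sin x
image of sin x: (36/13)cos x + (15/13)sin x
each image's coordinates form column j of the matrix
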